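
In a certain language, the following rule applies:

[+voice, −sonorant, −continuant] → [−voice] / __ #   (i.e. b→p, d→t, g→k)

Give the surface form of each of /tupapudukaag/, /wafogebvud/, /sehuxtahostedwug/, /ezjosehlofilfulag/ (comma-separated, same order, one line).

/tupapudukaag/: /g/ is a voiced stop in word-final position, so it devoices to [k]. → [tupapudukaak].
/wafogebvud/: /d/ is a voiced stop in word-final position, so it devoices to [t]. → [wafogebvut].
/sehuxtahostedwug/: /g/ is a voiced stop in word-final position, so it devoices to [k]. → [sehuxtahostedwuk].
/ezjosehlofilfulag/: /g/ is a voiced stop in word-final position, so it devoices to [k]. → [ezjosehlofilfulak].

tupapudukaak, wafogebvut, sehuxtahostedwuk, ezjosehlofilfulak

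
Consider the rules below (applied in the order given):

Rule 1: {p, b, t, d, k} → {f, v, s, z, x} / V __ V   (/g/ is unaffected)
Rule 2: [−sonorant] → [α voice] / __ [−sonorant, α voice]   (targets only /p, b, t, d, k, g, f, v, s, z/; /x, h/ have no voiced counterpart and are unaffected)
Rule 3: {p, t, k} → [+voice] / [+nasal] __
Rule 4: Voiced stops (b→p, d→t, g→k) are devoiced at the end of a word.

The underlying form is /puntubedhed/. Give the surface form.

Rule 1 (intervocalic spirantization): /b/ is a stop between vowels /u/ and /e/, so it spirantizes to the fricative [v]. /puntubedhed/ → puntuvedhed.
Rule 2 (regressive voicing assimilation): /d/ precedes the voiceless obstruent /h/, so it devoices to [t] by assimilation. /puntuvedhed/ → puntuvethed.
Rule 3 (post-nasal voicing): /t/ is a voiceless stop immediately after the nasal /n/, so it voices to [d]. /puntuvethed/ → punduvethed.
Rule 4 (final devoicing): /d/ is a voiced stop in word-final position, so it devoices to [t]. /punduvethed/ → punduvethet.

punduvethet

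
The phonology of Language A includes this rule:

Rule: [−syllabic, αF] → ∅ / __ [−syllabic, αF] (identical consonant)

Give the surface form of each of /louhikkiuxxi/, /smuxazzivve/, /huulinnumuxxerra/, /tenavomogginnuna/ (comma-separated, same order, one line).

/louhikkiuxxi/: /kk/ is a geminate; the first /k/ deletes. /xx/ is a geminate; the first /x/ deletes. → [louhikiuxi].
/smuxazzivve/: /zz/ is a geminate; the first /z/ deletes. /vv/ is a geminate; the first /v/ deletes. → [smuxazive].
/huulinnumuxxerra/: /nn/ is a geminate; the first /n/ deletes. /xx/ is a geminate; the first /x/ deletes. /rr/ is a geminate; the first /r/ deletes. → [huulinumuxera].
/tenavomogginnuna/: /gg/ is a geminate; the first /g/ deletes. /nn/ is a geminate; the first /n/ deletes. → [tenavomoginuna].

louhikiuxi, smuxazive, huulinumuxera, tenavomoginuna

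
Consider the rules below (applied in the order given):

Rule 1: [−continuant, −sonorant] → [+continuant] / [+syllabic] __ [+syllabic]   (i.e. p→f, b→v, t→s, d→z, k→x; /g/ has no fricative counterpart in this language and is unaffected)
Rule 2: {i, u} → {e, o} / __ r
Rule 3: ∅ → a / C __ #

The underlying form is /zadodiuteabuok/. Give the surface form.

zazoziuseavuoka

Rule 1 (intervocalic spirantization): /d/ is a stop between vowels /a/ and /o/, so it spirantizes to the fricative [z]. /d/ is a stop between vowels /o/ and /i/, so it spirantizes to the fricative [z]. /t/ is a stop between vowels /u/ and /e/, so it spirantizes to the fricative [s]. /b/ is a stop between vowels /a/ and /u/, so it spirantizes to the fricative [v]. /zadodiuteabuok/ → zazoziuseavuok.
Rule 2 (pre-rhotic lowering): no segment meets the environment; /zazoziuseavuok/ is unchanged.
Rule 3 (final a-epenthesis): the form ends in the consonant /k/, so [a] is inserted word-finally. /zazoziuseavuok/ → zazoziuseavuoka.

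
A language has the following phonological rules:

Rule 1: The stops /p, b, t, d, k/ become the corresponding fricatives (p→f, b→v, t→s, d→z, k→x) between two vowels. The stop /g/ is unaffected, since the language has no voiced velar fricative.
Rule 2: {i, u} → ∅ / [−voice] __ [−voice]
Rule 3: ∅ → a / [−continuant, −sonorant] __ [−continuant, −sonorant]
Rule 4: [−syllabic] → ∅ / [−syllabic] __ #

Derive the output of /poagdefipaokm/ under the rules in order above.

poagadeffaok

Rule 1 (intervocalic spirantization): /p/ is a stop between vowels /i/ and /a/, so it spirantizes to the fricative [f]. /poagdefipaokm/ → poagdefifaokm.
Rule 2 (high vowel syncope): /i/ is a high vowel flanked by voiceless consonants /f/ and /f/, so it deletes. /poagdefifaokm/ → poagdeffaokm.
Rule 3 (stop-cluster a-epenthesis): /g/ and /d/ form a stop–stop cluster, so [a] is inserted between them. /poagdeffaokm/ → poagadeffaokm.
Rule 4 (final cluster simplification): /m/ is the second consonant of a word-final cluster /km/, so it deletes. /poagadeffaokm/ → poagadeffaok.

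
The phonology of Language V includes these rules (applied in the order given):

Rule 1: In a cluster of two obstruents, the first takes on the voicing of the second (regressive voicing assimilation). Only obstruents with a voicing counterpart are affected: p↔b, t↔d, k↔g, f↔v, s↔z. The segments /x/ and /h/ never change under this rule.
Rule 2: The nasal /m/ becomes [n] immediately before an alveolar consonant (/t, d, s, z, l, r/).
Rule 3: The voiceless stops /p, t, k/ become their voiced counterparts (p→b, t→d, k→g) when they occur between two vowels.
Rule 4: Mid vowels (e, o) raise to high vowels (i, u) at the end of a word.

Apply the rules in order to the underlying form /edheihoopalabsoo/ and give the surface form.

etheihoobalapsou

Rule 1 (regressive voicing assimilation): /d/ precedes the voiceless obstruent /h/, so it devoices to [t] by assimilation. /b/ precedes the voiceless obstruent /s/, so it devoices to [p] by assimilation. /edheihoopalabsoo/ → etheihoopalapsoo.
Rule 2 (nasal place assimilation): no segment meets the environment; /etheihoopalapsoo/ is unchanged.
Rule 3 (intervocalic voicing): /p/ is a voiceless stop between vowels /o/ and /a/, so it voices to [b]. /etheihoopalapsoo/ → etheihoobalapsoo.
Rule 4 (final vowel raising): /o/ is a mid vowel in word-final position, so it raises to [u]. /etheihoobalapsoo/ → etheihoobalapsou.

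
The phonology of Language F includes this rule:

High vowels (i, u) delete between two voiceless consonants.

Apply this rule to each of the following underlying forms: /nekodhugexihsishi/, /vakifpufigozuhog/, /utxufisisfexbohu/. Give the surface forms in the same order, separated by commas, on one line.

/nekodhugexihsishi/: /i/ is a high vowel flanked by voiceless consonants /x/ and /h/, so it deletes. /i/ is a high vowel flanked by voiceless consonants /s/ and /s/, so it deletes. → [nekodhugexhsshi].
/vakifpufigozuhog/: /i/ is a high vowel flanked by voiceless consonants /k/ and /f/, so it deletes. /u/ is a high vowel flanked by voiceless consonants /p/ and /f/, so it deletes. → [vakfpfigozuhog].
/utxufisisfexbohu/: /u/ is a high vowel flanked by voiceless consonants /x/ and /f/, so it deletes. /i/ is a high vowel flanked by voiceless consonants /f/ and /s/, so it deletes. /i/ is a high vowel flanked by voiceless consonants /s/ and /s/, so it deletes. → [utxfssfexbohu].

nekodhugexhsshi, vakfpfigozuhog, utxfssfexbohu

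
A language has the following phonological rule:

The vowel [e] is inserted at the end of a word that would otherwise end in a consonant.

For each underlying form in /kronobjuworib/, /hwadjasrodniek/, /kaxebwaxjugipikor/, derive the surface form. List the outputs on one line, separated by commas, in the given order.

kronobjuworibe, hwadjasrodnieke, kaxebwaxjugipikore

/kronobjuworib/: the form ends in the consonant /b/, so [e] is inserted word-finally. → [kronobjuworibe].
/hwadjasrodniek/: the form ends in the consonant /k/, so [e] is inserted word-finally. → [hwadjasrodnieke].
/kaxebwaxjugipikor/: the form ends in the consonant /r/, so [e] is inserted word-finally. → [kaxebwaxjugipikore].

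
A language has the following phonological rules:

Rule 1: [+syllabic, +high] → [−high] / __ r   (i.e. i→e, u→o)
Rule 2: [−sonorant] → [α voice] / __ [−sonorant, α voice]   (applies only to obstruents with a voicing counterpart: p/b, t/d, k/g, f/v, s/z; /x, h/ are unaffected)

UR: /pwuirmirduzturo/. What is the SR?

pwuermerdustoro

Rule 1 (pre-rhotic lowering): /i/ is a high vowel immediately before /r/, so it lowers to [e]. /i/ is a high vowel immediately before /r/, so it lowers to [e]. /u/ is a high vowel immediately before /r/, so it lowers to [o]. /pwuirmirduzturo/ → pwuermerduztoro.
Rule 2 (regressive voicing assimilation): /z/ precedes the voiceless obstruent /t/, so it devoices to [s] by assimilation. /pwuermerduztoro/ → pwuermerdustoro.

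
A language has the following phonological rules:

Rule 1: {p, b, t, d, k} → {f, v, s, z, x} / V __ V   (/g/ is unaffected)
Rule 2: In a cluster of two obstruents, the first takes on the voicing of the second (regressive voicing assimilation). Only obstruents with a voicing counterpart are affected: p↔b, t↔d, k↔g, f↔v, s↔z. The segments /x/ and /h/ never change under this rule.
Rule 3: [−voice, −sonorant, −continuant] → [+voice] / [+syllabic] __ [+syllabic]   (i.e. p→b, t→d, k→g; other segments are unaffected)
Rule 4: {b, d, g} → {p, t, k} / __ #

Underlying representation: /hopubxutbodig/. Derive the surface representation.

Rule 1 (intervocalic spirantization): /p/ is a stop between vowels /o/ and /u/, so it spirantizes to the fricative [f]. /d/ is a stop between vowels /o/ and /i/, so it spirantizes to the fricative [z]. /hopubxutbodig/ → hofubxutbozig.
Rule 2 (regressive voicing assimilation): /b/ precedes the voiceless obstruent /x/, so it devoices to [p] by assimilation. /t/ precedes the voiced obstruent /b/, so it voices to [d] by assimilation. /hofubxutbozig/ → hofupxudbozig.
Rule 3 (intervocalic voicing): no segment meets the environment; /hofupxudbozig/ is unchanged.
Rule 4 (final devoicing): /g/ is a voiced stop in word-final position, so it devoices to [k]. /hofupxudbozig/ → hofupxudbozik.

hofupxudbozik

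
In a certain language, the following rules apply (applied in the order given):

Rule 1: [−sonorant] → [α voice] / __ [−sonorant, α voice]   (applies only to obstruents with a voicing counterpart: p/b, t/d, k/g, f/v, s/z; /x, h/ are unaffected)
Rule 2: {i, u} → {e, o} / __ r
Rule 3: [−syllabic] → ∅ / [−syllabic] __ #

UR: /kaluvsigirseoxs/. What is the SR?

Rule 1 (regressive voicing assimilation): /v/ precedes the voiceless obstruent /s/, so it devoices to [f] by assimilation. /kaluvsigirseoxs/ → kalufsigirseoxs.
Rule 2 (pre-rhotic lowering): /i/ is a high vowel immediately before /r/, so it lowers to [e]. /kalufsigirseoxs/ → kalufsigerseoxs.
Rule 3 (final cluster simplification): /s/ is the second consonant of a word-final cluster /xs/, so it deletes. /kalufsigerseoxs/ → kalufsigerseox.

kalufsigerseox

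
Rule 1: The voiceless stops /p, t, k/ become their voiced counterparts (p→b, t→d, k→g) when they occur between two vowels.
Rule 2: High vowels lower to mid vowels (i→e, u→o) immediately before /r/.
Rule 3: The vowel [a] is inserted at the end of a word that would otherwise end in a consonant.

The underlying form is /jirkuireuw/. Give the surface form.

Rule 1 (intervocalic voicing): no segment meets the environment; /jirkuireuw/ is unchanged.
Rule 2 (pre-rhotic lowering): /i/ is a high vowel immediately before /r/, so it lowers to [e]. /i/ is a high vowel immediately before /r/, so it lowers to [e]. /jirkuireuw/ → jerkuereuw.
Rule 3 (final a-epenthesis): the form ends in the consonant /w/, so [a] is inserted word-finally. /jerkuereuw/ → jerkuereuwa.

jerkuereuwa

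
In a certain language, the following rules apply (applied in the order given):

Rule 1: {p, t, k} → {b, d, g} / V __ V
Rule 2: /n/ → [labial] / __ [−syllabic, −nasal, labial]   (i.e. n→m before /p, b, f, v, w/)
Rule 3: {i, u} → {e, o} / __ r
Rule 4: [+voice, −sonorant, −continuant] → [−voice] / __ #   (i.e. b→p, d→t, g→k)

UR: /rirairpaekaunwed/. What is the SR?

Rule 1 (intervocalic voicing): /k/ is a voiceless stop between vowels /e/ and /a/, so it voices to [g]. /rirairpaekaunwed/ → rirairpaegaunwed.
Rule 2 (nasal place assimilation): /n/ precedes the labial consonant /w/, so it assimilates in place to [m]. /rirairpaegaunwed/ → rirairpaegaumwed.
Rule 3 (pre-rhotic lowering): /i/ is a high vowel immediately before /r/, so it lowers to [e]. /i/ is a high vowel immediately before /r/, so it lowers to [e]. /rirairpaegaumwed/ → reraerpaegaumwed.
Rule 4 (final devoicing): /d/ is a voiced stop in word-final position, so it devoices to [t]. /reraerpaegaumwed/ → reraerpaegaumwet.

reraerpaegaumwet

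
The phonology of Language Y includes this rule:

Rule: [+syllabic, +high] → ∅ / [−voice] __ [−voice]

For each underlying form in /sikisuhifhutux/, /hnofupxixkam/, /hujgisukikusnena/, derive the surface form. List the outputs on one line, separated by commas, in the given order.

skshfhtx, hnofpxxkam, hujgiskksnena

/sikisuhifhutux/: /i/ is a high vowel flanked by voiceless consonants /s/ and /k/, so it deletes. /i/ is a high vowel flanked by voiceless consonants /k/ and /s/, so it deletes. /u/ is a high vowel flanked by voiceless consonants /s/ and /h/, so it deletes. /i/ is a high vowel flanked by voiceless consonants /h/ and /f/, so it deletes. /u/ is a high vowel flanked by voiceless consonants /h/ and /t/, so it deletes. /u/ is a high vowel flanked by voiceless consonants /t/ and /x/, so it deletes. → [skshfhtx].
/hnofupxixkam/: /u/ is a high vowel flanked by voiceless consonants /f/ and /p/, so it deletes. /i/ is a high vowel flanked by voiceless consonants /x/ and /x/, so it deletes. → [hnofpxxkam].
/hujgisukikusnena/: /u/ is a high vowel flanked by voiceless consonants /s/ and /k/, so it deletes. /i/ is a high vowel flanked by voiceless consonants /k/ and /k/, so it deletes. /u/ is a high vowel flanked by voiceless consonants /k/ and /s/, so it deletes. → [hujgiskksnena].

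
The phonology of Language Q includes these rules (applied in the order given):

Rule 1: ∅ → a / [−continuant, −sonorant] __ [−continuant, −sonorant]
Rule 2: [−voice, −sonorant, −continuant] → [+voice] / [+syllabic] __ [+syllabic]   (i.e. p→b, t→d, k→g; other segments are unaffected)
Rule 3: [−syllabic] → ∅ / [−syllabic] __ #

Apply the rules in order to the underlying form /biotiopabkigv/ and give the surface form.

Rule 1 (stop-cluster a-epenthesis): /b/ and /k/ form a stop–stop cluster, so [a] is inserted between them. /biotiopabkigv/ → biotiopabakigv.
Rule 2 (intervocalic voicing): /t/ is a voiceless stop between vowels /o/ and /i/, so it voices to [d]. /p/ is a voiceless stop between vowels /o/ and /a/, so it voices to [b]. /k/ is a voiceless stop between vowels /a/ and /i/, so it voices to [g]. /biotiopabakigv/ → biodiobabagigv.
Rule 3 (final cluster simplification): /v/ is the second consonant of a word-final cluster /gv/, so it deletes. /biodiobabagigv/ → biodiobabagig.

biodiobabagig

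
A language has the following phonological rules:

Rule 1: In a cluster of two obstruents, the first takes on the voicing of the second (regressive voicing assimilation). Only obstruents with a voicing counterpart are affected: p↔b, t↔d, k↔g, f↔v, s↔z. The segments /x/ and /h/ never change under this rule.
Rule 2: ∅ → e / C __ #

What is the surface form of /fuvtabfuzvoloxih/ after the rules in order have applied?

Rule 1 (regressive voicing assimilation): /v/ precedes the voiceless obstruent /t/, so it devoices to [f] by assimilation. /b/ precedes the voiceless obstruent /f/, so it devoices to [p] by assimilation. /fuvtabfuzvoloxih/ → fuftapfuzvoloxih.
Rule 2 (final e-epenthesis): the form ends in the consonant /h/, so [e] is inserted word-finally. /fuftapfuzvoloxih/ → fuftapfuzvoloxihe.

fuftapfuzvoloxihe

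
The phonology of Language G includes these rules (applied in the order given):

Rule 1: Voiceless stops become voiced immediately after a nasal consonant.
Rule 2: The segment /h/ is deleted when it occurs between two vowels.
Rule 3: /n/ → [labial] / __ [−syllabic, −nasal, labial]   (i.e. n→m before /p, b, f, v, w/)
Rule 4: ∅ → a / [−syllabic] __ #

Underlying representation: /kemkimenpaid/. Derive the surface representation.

Rule 1 (post-nasal voicing): /k/ is a voiceless stop immediately after the nasal /m/, so it voices to [g]. /p/ is a voiceless stop immediately after the nasal /n/, so it voices to [b]. /kemkimenpaid/ → kemgimenbaid.
Rule 2 (intervocalic h-deletion): no segment meets the environment; /kemgimenbaid/ is unchanged.
Rule 3 (nasal place assimilation): /n/ precedes the labial consonant /b/, so it assimilates in place to [m]. /kemgimenbaid/ → kemgimembaid.
Rule 4 (final a-epenthesis): the form ends in the consonant /d/, so [a] is inserted word-finally. /kemgimembaid/ → kemgimembaida.

kemgimembaida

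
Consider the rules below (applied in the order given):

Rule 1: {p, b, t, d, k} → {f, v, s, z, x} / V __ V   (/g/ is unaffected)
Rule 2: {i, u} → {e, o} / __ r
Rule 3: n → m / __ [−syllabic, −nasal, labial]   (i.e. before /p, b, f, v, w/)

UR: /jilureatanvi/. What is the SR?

Rule 1 (intervocalic spirantization): /t/ is a stop between vowels /a/ and /a/, so it spirantizes to the fricative [s]. /jilureatanvi/ → jilureasanvi.
Rule 2 (pre-rhotic lowering): /u/ is a high vowel immediately before /r/, so it lowers to [o]. /jilureasanvi/ → jiloreasanvi.
Rule 3 (nasal place assimilation): /n/ precedes the labial consonant /v/, so it assimilates in place to [m]. /jiloreasanvi/ → jiloreasamvi.

jiloreasamvi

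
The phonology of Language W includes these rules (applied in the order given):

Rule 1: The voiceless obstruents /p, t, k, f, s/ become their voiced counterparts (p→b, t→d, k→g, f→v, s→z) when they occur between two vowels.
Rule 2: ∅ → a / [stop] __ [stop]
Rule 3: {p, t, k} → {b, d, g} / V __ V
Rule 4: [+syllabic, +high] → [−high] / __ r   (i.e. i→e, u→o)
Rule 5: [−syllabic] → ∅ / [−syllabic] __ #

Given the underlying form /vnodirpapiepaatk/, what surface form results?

Rule 1 (intervocalic voicing): /p/ is a voiceless obstruent between vowels /a/ and /i/, so it voices to [b]. /p/ is a voiceless obstruent between vowels /e/ and /a/, so it voices to [b]. /vnodirpapiepaatk/ → vnodirpabiebaatk.
Rule 2 (stop-cluster a-epenthesis): /t/ and /k/ form a stop–stop cluster, so [a] is inserted between them. /vnodirpabiebaatk/ → vnodirpabiebaatak.
Rule 3 (intervocalic voicing): /t/ is a voiceless stop between vowels /a/ and /a/, so it voices to [d]. /vnodirpabiebaatak/ → vnodirpabiebaadak.
Rule 4 (pre-rhotic lowering): /i/ is a high vowel immediately before /r/, so it lowers to [e]. /vnodirpabiebaadak/ → vnoderpabiebaadak.
Rule 5 (final cluster simplification): no segment meets the environment; /vnoderpabiebaadak/ is unchanged.

vnoderpabiebaadak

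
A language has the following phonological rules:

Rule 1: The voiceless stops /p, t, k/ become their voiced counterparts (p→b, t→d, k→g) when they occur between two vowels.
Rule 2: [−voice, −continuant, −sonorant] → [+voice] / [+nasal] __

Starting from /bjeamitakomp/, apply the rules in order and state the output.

bjeamidagomb

Rule 1 (intervocalic voicing): /t/ is a voiceless stop between vowels /i/ and /a/, so it voices to [d]. /k/ is a voiceless stop between vowels /a/ and /o/, so it voices to [g]. /bjeamitakomp/ → bjeamidagomp.
Rule 2 (post-nasal voicing): /p/ is a voiceless stop immediately after the nasal /m/, so it voices to [b]. /bjeamidagomp/ → bjeamidagomb.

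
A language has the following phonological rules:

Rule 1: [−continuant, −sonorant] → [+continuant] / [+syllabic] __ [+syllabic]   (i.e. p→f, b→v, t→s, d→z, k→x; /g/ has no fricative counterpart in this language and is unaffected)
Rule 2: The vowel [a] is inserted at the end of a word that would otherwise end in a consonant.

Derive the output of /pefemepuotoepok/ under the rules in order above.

pefemefuosoefoka

Rule 1 (intervocalic spirantization): /p/ is a stop between vowels /e/ and /u/, so it spirantizes to the fricative [f]. /t/ is a stop between vowels /o/ and /o/, so it spirantizes to the fricative [s]. /p/ is a stop between vowels /e/ and /o/, so it spirantizes to the fricative [f]. /pefemepuotoepok/ → pefemefuosoefok.
Rule 2 (final a-epenthesis): the form ends in the consonant /k/, so [a] is inserted word-finally. /pefemefuosoefok/ → pefemefuosoefoka.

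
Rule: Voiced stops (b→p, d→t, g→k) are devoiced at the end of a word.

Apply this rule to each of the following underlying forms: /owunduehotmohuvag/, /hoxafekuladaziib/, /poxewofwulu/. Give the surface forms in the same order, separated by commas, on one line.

/owunduehotmohuvag/: /g/ is a voiced stop in word-final position, so it devoices to [k]. → [owunduehotmohuvak].
/hoxafekuladaziib/: /b/ is a voiced stop in word-final position, so it devoices to [p]. → [hoxafekuladaziip].
/poxewofwulu/: the rule's environment is not met; surfaces unchanged as [poxewofwulu].

owunduehotmohuvak, hoxafekuladaziip, poxewofwulu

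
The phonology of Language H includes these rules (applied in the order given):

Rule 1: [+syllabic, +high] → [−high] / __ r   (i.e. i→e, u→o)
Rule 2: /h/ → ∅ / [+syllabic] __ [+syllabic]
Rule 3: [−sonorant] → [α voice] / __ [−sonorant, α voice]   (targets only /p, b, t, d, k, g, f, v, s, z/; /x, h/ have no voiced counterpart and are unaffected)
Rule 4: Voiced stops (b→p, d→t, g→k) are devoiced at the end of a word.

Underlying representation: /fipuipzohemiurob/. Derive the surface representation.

fipuibzoemiorop

Rule 1 (pre-rhotic lowering): /u/ is a high vowel immediately before /r/, so it lowers to [o]. /fipuipzohemiurob/ → fipuipzohemiorob.
Rule 2 (intervocalic h-deletion): /h/ occurs between vowels /o/ and /e/, so it deletes. /fipuipzohemiorob/ → fipuipzoemiorob.
Rule 3 (regressive voicing assimilation): /p/ precedes the voiced obstruent /z/, so it voices to [b] by assimilation. /fipuipzoemiorob/ → fipuibzoemiorob.
Rule 4 (final devoicing): /b/ is a voiced stop in word-final position, so it devoices to [p]. /fipuibzoemiorob/ → fipuibzoemiorop.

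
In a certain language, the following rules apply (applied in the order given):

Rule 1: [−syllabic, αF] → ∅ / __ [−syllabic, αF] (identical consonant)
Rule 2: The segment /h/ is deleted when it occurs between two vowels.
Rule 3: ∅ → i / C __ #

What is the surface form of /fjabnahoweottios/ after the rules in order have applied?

fjabnaoweotiosi

Rule 1 (degemination): /tt/ is a geminate; the first /t/ deletes. /fjabnahoweottios/ → fjabnahoweotios.
Rule 2 (intervocalic h-deletion): /h/ occurs between vowels /a/ and /o/, so it deletes. /fjabnahoweotios/ → fjabnaoweotios.
Rule 3 (final i-epenthesis): the form ends in the consonant /s/, so [i] is inserted word-finally. /fjabnaoweotios/ → fjabnaoweotiosi.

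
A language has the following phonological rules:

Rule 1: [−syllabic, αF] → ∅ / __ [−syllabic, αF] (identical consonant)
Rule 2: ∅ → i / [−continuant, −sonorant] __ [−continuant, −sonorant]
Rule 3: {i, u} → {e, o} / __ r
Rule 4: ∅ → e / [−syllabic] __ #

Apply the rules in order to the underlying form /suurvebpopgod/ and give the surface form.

suorvebipopigode

Rule 1 (degemination): no segment meets the environment; /suurvebpopgod/ is unchanged.
Rule 2 (stop-cluster i-epenthesis): /b/ and /p/ form a stop–stop cluster, so [i] is inserted between them. /p/ and /g/ form a stop–stop cluster, so [i] is inserted between them. /suurvebpopgod/ → suurvebipopigod.
Rule 3 (pre-rhotic lowering): /u/ is a high vowel immediately before /r/, so it lowers to [o]. /suurvebipopigod/ → suorvebipopigod.
Rule 4 (final e-epenthesis): the form ends in the consonant /d/, so [e] is inserted word-finally. /suorvebipopigod/ → suorvebipopigode.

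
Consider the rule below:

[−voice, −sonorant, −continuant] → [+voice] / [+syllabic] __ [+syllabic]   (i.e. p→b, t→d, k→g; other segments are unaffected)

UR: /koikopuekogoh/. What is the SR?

Scanning /koikopuekogoh/: /k/ at position 1 is not in the conditioning environment; /k/ is a voiceless stop between vowels /i/ and /o/, so it voices to [g]; /p/ is a voiceless stop between vowels /o/ and /u/, so it voices to [b]; /k/ is a voiceless stop between vowels /e/ and /o/, so it voices to [g].
Result: [koigobuegogoh].

koigobuegogoh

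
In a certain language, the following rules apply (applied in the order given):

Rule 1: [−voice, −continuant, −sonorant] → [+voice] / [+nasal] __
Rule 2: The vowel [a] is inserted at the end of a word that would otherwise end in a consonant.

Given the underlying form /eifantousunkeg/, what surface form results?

Rule 1 (post-nasal voicing): /t/ is a voiceless stop immediately after the nasal /n/, so it voices to [d]. /k/ is a voiceless stop immediately after the nasal /n/, so it voices to [g]. /eifantousunkeg/ → eifandousungeg.
Rule 2 (final a-epenthesis): the form ends in the consonant /g/, so [a] is inserted word-finally. /eifandousungeg/ → eifandousungega.

eifandousungega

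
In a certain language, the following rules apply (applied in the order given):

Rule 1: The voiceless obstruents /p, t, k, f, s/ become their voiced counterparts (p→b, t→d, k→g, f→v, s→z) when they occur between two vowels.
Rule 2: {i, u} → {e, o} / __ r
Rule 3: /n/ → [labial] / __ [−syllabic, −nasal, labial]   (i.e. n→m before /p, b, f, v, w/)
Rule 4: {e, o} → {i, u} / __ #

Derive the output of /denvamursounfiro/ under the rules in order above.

Rule 1 (intervocalic voicing): no segment meets the environment; /denvamursounfiro/ is unchanged.
Rule 2 (pre-rhotic lowering): /u/ is a high vowel immediately before /r/, so it lowers to [o]. /i/ is a high vowel immediately before /r/, so it lowers to [e]. /denvamursounfiro/ → denvamorsounfero.
Rule 3 (nasal place assimilation): /n/ precedes the labial consonant /v/, so it assimilates in place to [m]. /n/ precedes the labial consonant /f/, so it assimilates in place to [m]. /denvamorsounfero/ → demvamorsoumfero.
Rule 4 (final vowel raising): /o/ is a mid vowel in word-final position, so it raises to [u]. /demvamorsoumfero/ → demvamorsoumferu.

demvamorsoumferu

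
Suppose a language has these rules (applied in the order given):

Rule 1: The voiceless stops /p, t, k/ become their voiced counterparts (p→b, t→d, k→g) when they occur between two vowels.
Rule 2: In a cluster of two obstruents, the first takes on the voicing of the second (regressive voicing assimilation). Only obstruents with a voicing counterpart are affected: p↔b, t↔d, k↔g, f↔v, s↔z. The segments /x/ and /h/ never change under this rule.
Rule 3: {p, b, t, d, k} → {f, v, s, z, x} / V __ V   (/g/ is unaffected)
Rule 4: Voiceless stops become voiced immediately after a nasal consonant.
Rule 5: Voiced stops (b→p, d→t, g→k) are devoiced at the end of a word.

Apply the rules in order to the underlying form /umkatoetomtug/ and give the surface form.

umgazoezomduk

Rule 1 (intervocalic voicing): /t/ is a voiceless stop between vowels /a/ and /o/, so it voices to [d]. /t/ is a voiceless stop between vowels /e/ and /o/, so it voices to [d]. /umkatoetomtug/ → umkadoedomtug.
Rule 2 (regressive voicing assimilation): no segment meets the environment; /umkadoedomtug/ is unchanged.
Rule 3 (intervocalic spirantization): /d/ is a stop between vowels /a/ and /o/, so it spirantizes to the fricative [z]. /d/ is a stop between vowels /e/ and /o/, so it spirantizes to the fricative [z]. /umkadoedomtug/ → umkazoezomtug.
Rule 4 (post-nasal voicing): /k/ is a voiceless stop immediately after the nasal /m/, so it voices to [g]. /t/ is a voiceless stop immediately after the nasal /m/, so it voices to [d]. /umkazoezomtug/ → umgazoezomdug.
Rule 5 (final devoicing): /g/ is a voiced stop in word-final position, so it devoices to [k]. /umgazoezomdug/ → umgazoezomduk.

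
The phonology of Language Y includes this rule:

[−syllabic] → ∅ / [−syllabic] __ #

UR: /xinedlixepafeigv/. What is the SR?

/v/ is the second consonant of a word-final cluster /gv/, so it deletes.
The other instances of /x/, /n/, /d/, /l/, /p/, /f/, /g/ do not occur in the required environment and remain unchanged.
Surface form: [xinedlixepafeig].

xinedlixepafeig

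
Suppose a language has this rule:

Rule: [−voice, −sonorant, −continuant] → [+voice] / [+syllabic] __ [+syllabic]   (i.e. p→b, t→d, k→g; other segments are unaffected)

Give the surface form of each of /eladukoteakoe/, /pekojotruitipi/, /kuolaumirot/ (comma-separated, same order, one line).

/eladukoteakoe/: /k/ is a voiceless stop between vowels /u/ and /o/, so it voices to [g]. /t/ is a voiceless stop between vowels /o/ and /e/, so it voices to [d]. /k/ is a voiceless stop between vowels /a/ and /o/, so it voices to [g]. → [eladugodeagoe].
/pekojotruitipi/: /k/ is a voiceless stop between vowels /e/ and /o/, so it voices to [g]. /t/ is a voiceless stop between vowels /i/ and /i/, so it voices to [d]. /p/ is a voiceless stop between vowels /i/ and /i/, so it voices to [b]. → [pegojotruidibi].
/kuolaumirot/: the rule's environment is not met; surfaces unchanged as [kuolaumirot].

eladugodeagoe, pegojotruidibi, kuolaumirot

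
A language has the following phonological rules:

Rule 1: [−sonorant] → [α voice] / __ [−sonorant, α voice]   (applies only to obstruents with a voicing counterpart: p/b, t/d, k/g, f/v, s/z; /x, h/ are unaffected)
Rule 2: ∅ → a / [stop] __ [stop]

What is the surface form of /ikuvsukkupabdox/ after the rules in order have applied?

ikufsukakupabadox

Rule 1 (regressive voicing assimilation): /v/ precedes the voiceless obstruent /s/, so it devoices to [f] by assimilation. /ikuvsukkupabdox/ → ikufsukkupabdox.
Rule 2 (stop-cluster a-epenthesis): /k/ and /k/ form a stop–stop cluster, so [a] is inserted between them. /b/ and /d/ form a stop–stop cluster, so [a] is inserted between them. /ikufsukkupabdox/ → ikufsukakupabadox.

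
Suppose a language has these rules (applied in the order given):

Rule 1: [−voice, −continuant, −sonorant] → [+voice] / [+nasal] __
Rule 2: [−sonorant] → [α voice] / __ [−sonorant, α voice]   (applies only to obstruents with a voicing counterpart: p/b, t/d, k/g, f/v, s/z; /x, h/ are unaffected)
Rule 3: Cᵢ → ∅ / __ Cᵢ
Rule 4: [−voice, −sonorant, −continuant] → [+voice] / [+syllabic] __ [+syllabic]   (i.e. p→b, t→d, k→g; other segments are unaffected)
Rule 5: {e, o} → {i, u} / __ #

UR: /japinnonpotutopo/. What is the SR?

Rule 1 (post-nasal voicing): /p/ is a voiceless stop immediately after the nasal /n/, so it voices to [b]. /japinnonpotutopo/ → japinnonbotutopo.
Rule 2 (regressive voicing assimilation): no segment meets the environment; /japinnonbotutopo/ is unchanged.
Rule 3 (degemination): /nn/ is a geminate; the first /n/ deletes. /japinnonbotutopo/ → japinonbotutopo.
Rule 4 (intervocalic voicing): /p/ is a voiceless stop between vowels /a/ and /i/, so it voices to [b]. /t/ is a voiceless stop between vowels /o/ and /u/, so it voices to [d]. /t/ is a voiceless stop between vowels /u/ and /o/, so it voices to [d]. /p/ is a voiceless stop between vowels /o/ and /o/, so it voices to [b]. /japinonbotutopo/ → jabinonbodudobo.
Rule 5 (final vowel raising): /o/ is a mid vowel in word-final position, so it raises to [u]. /jabinonbodudobo/ → jabinonbodudobu.

jabinonbodudobu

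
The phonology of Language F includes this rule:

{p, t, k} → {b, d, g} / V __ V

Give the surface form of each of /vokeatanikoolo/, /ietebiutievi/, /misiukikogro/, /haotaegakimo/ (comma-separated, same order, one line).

vogeadanigoolo, iedebiudievi, misiugigogro, haodaegagimo

/vokeatanikoolo/: /k/ is a voiceless stop between vowels /o/ and /e/, so it voices to [g]. /t/ is a voiceless stop between vowels /a/ and /a/, so it voices to [d]. /k/ is a voiceless stop between vowels /i/ and /o/, so it voices to [g]. → [vogeadanigoolo].
/ietebiutievi/: /t/ is a voiceless stop between vowels /e/ and /e/, so it voices to [d]. /t/ is a voiceless stop between vowels /u/ and /i/, so it voices to [d]. → [iedebiudievi].
/misiukikogro/: /k/ is a voiceless stop between vowels /u/ and /i/, so it voices to [g]. /k/ is a voiceless stop between vowels /i/ and /o/, so it voices to [g]. → [misiugigogro].
/haotaegakimo/: /t/ is a voiceless stop between vowels /o/ and /a/, so it voices to [d]. /k/ is a voiceless stop between vowels /a/ and /i/, so it voices to [g]. → [haodaegagimo].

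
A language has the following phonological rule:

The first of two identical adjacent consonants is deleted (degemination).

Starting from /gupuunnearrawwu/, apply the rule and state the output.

gupuunearawu

/nn/ is a geminate; the first /n/ deletes.
/rr/ is a geminate; the first /r/ deletes.
/ww/ is a geminate; the first /w/ deletes.
The other instances of /g/, /p/, /n/, /r/, /w/ do not occur in the required environment and remain unchanged.
Surface form: [gupuunearawu].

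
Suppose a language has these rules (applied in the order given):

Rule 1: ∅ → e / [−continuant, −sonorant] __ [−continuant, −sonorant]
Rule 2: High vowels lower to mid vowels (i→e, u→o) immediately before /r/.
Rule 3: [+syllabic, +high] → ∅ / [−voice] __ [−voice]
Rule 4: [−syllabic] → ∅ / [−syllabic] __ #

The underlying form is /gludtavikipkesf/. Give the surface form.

Rule 1 (stop-cluster e-epenthesis): /d/ and /t/ form a stop–stop cluster, so [e] is inserted between them. /p/ and /k/ form a stop–stop cluster, so [e] is inserted between them. /gludtavikipkesf/ → gludetavikipekesf.
Rule 2 (pre-rhotic lowering): no segment meets the environment; /gludetavikipekesf/ is unchanged.
Rule 3 (high vowel syncope): /i/ is a high vowel flanked by voiceless consonants /k/ and /p/, so it deletes. /gludetavikipekesf/ → gludetavikpekesf.
Rule 4 (final cluster simplification): /f/ is the second consonant of a word-final cluster /sf/, so it deletes. /gludetavikpekesf/ → gludetavikpekes.

gludetavikpekes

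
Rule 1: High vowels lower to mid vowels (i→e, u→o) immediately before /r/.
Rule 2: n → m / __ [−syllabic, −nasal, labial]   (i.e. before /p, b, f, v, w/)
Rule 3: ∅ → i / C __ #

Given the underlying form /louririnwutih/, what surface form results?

Rule 1 (pre-rhotic lowering): /u/ is a high vowel immediately before /r/, so it lowers to [o]. /i/ is a high vowel immediately before /r/, so it lowers to [e]. /louririnwutih/ → loorerinwutih.
Rule 2 (nasal place assimilation): /n/ precedes the labial consonant /w/, so it assimilates in place to [m]. /loorerinwutih/ → loorerimwutih.
Rule 3 (final i-epenthesis): the form ends in the consonant /h/, so [i] is inserted word-finally. /loorerimwutih/ → loorerimwutihi.

loorerimwutihi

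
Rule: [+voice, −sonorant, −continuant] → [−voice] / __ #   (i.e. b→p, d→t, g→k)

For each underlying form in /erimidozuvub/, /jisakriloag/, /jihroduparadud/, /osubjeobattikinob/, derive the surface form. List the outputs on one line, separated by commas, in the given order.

erimidozuvup, jisakriloak, jihroduparadut, osubjeobattikinop

/erimidozuvub/: /b/ is a voiced stop in word-final position, so it devoices to [p]. → [erimidozuvup].
/jisakriloag/: /g/ is a voiced stop in word-final position, so it devoices to [k]. → [jisakriloak].
/jihroduparadud/: /d/ is a voiced stop in word-final position, so it devoices to [t]. → [jihroduparadut].
/osubjeobattikinob/: /b/ is a voiced stop in word-final position, so it devoices to [p]. → [osubjeobattikinop].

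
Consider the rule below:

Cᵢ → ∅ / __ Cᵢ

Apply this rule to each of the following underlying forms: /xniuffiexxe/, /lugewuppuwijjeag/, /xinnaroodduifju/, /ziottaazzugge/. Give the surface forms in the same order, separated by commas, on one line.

xniufiexe, lugewupuwijeag, xinarooduifju, ziotaazuge

/xniuffiexxe/: /ff/ is a geminate; the first /f/ deletes. /xx/ is a geminate; the first /x/ deletes. → [xniufiexe].
/lugewuppuwijjeag/: /pp/ is a geminate; the first /p/ deletes. /jj/ is a geminate; the first /j/ deletes. → [lugewupuwijeag].
/xinnaroodduifju/: /nn/ is a geminate; the first /n/ deletes. /dd/ is a geminate; the first /d/ deletes. → [xinarooduifju].
/ziottaazzugge/: /tt/ is a geminate; the first /t/ deletes. /zz/ is a geminate; the first /z/ deletes. /gg/ is a geminate; the first /g/ deletes. → [ziotaazuge].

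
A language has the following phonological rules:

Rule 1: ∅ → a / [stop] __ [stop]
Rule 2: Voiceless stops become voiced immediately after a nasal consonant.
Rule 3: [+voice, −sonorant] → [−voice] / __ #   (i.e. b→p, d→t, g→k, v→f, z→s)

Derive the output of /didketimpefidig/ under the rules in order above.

didaketimbefidik

Rule 1 (stop-cluster a-epenthesis): /d/ and /k/ form a stop–stop cluster, so [a] is inserted between them. /didketimpefidig/ → didaketimpefidig.
Rule 2 (post-nasal voicing): /p/ is a voiceless stop immediately after the nasal /m/, so it voices to [b]. /didaketimpefidig/ → didaketimbefidig.
Rule 3 (final devoicing): /g/ is a voiced obstruent in word-final position, so it devoices to [k]. /didaketimbefidig/ → didaketimbefidik.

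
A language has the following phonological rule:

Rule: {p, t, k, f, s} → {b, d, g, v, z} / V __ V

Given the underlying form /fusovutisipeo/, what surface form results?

fuzovudizibeo

/s/ is a voiceless obstruent between vowels /u/ and /o/, so it voices to [z].
/t/ is a voiceless obstruent between vowels /u/ and /i/, so it voices to [d].
/s/ is a voiceless obstruent between vowels /i/ and /i/, so it voices to [z].
/p/ is a voiceless obstruent between vowels /i/ and /e/, so it voices to [b].
Surface form: [fuzovudizibeo].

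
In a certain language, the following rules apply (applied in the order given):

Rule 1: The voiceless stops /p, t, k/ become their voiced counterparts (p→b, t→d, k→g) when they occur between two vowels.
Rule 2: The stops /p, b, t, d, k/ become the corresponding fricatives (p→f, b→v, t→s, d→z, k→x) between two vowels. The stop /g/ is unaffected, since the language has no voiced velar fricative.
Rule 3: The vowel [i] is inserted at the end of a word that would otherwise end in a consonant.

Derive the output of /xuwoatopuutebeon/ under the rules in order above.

Rule 1 (intervocalic voicing): /t/ is a voiceless stop between vowels /a/ and /o/, so it voices to [d]. /p/ is a voiceless stop between vowels /o/ and /u/, so it voices to [b]. /t/ is a voiceless stop between vowels /u/ and /e/, so it voices to [d]. /xuwoatopuutebeon/ → xuwoadobuudebeon.
Rule 2 (intervocalic spirantization): /d/ is a stop between vowels /a/ and /o/, so it spirantizes to the fricative [z]. /b/ is a stop between vowels /o/ and /u/, so it spirantizes to the fricative [v]. /d/ is a stop between vowels /u/ and /e/, so it spirantizes to the fricative [z]. /b/ is a stop between vowels /e/ and /e/, so it spirantizes to the fricative [v]. /xuwoadobuudebeon/ → xuwoazovuuzeveon.
Rule 3 (final i-epenthesis): the form ends in the consonant /n/, so [i] is inserted word-finally. /xuwoazovuuzeveon/ → xuwoazovuuzeveoni.

xuwoazovuuzeveoni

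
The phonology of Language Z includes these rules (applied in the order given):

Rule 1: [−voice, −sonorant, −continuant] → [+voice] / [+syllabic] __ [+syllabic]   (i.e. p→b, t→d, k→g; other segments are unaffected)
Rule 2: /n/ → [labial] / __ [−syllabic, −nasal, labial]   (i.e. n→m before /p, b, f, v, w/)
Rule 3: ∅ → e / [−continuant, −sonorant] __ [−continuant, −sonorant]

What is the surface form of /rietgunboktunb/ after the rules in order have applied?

rietegumboketumb

Rule 1 (intervocalic voicing): no segment meets the environment; /rietgunboktunb/ is unchanged.
Rule 2 (nasal place assimilation): /n/ precedes the labial consonant /b/, so it assimilates in place to [m]. /n/ precedes the labial consonant /b/, so it assimilates in place to [m]. /rietgunboktunb/ → rietgumboktumb.
Rule 3 (stop-cluster e-epenthesis): /t/ and /g/ form a stop–stop cluster, so [e] is inserted between them. /k/ and /t/ form a stop–stop cluster, so [e] is inserted between them. /rietgumboktumb/ → rietegumboketumb.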